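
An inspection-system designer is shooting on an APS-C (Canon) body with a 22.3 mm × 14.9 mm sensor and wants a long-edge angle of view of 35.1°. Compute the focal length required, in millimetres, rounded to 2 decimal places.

From α = 2·arctan(w/2f) we get f = w / (2·tan(α/2)).
With w = 22.3 mm and α/2 = 17.55°, tan(α/2) ≈ 0.31626, so f ≈ 22.3 / 0.63252 ≈ 35.2560 mm.

35.26 mm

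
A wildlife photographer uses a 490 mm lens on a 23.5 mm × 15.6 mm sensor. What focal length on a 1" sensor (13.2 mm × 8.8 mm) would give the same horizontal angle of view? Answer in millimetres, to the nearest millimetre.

Equal angle of view means equal width/f ratio, so f₂ = f₁ · (width₂/width₁) = 490 × 13.2/23.5.
f₂ = 490 × 0.56170 ≈ 275.234 mm.

275 mm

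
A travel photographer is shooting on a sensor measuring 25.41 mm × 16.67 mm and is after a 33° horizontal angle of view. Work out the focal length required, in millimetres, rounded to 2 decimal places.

From α = 2·arctan(w/2f) we get f = w / (2·tan(α/2)).
With w = 25.41 mm and α/2 = 16.5°, tan(α/2) ≈ 0.29621, so f ≈ 25.41 / 0.59243 ≈ 42.8914 mm.

42.89 mm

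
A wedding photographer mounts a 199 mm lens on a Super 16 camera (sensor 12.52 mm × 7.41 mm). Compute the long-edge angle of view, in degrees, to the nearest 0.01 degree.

Angle of view α = 2·arctan(w/2f) with w = 12.52 mm and f = 199 mm.
w/2f = 0.03146; arctan(0.03146) ≈ 1.8018°, so α ≈ 3.6036°.

3.60°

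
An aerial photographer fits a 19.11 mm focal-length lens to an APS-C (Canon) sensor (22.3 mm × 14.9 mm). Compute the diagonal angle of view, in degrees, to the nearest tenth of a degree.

Sensor diagonal = √(22.3² + 14.9²) = √719.3000 ≈ 26.8198 mm.
Angle of view α = 2·arctan(d/2f) with d = 26.8198 mm and f = 19.11 mm.
d/2f = 0.70172; arctan(0.70172) ≈ 35.0581°, so α ≈ 70.1163°.

70.1°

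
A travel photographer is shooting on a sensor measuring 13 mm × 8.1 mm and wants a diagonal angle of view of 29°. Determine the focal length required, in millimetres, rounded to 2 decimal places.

Sensor diagonal = √(13² + 8.1²) = √234.6100 ≈ 15.3170 mm.
From α = 2·arctan(d/2f) we get f = d / (2·tan(α/2)).
With d = 15.3170 mm and α/2 = 14.5°, tan(α/2) ≈ 0.25862, so f ≈ 15.3170 / 0.51724 ≈ 29.6132 mm.

29.61 mm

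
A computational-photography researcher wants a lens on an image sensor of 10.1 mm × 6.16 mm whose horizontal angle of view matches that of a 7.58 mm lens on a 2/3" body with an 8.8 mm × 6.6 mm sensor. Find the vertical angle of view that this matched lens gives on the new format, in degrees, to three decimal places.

Equal horizontal AOV ⇒ f₂ = f₁ · 10.1/8.8 = 7.58 × 1.14773 ≈ 8.6998 mm.
Vertical AOV on the new format = 2·arctan(6.16 / (2 × 8.6998)) = 2·arctan(0.35403) ≈ 38.9912°.

38.991°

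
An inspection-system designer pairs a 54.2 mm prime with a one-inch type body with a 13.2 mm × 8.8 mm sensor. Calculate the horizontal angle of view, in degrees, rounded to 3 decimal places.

Angle of view α = 2·arctan(w/2f) with w = 13.2 mm and f = 54.2 mm.
w/2f = 0.12177; arctan(0.12177) ≈ 6.9428°, so α ≈ 13.8856°.

13.886°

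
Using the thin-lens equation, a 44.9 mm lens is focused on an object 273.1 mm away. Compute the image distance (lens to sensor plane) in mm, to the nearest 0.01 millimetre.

1/dᵢ = 1/f − 1/dₒ = 1/44.9 − 1/273.1 = 0.0186101 mm⁻¹.
dᵢ = 1/0.0186101 ≈ 53.7344 mm.

53.73 mm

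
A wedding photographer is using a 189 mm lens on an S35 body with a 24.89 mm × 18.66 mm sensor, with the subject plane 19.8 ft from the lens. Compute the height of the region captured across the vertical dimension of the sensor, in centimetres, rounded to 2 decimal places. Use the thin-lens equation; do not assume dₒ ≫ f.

57.72 cm

dₒ: 19.8 ft × 304.8 mm/ft = 6035.04 mm.
Similar triangles through the lens centre give W/dₒ = h/dᵢ; with 1/f = 1/dₒ + 1/dᵢ this gives W = h·(dₒ − f)/f.
W = 18.66 mm × (6035.04 − 189) / 189 = 18.66 × 30.9314 ≈ 577.180 mm = 57.718 cm.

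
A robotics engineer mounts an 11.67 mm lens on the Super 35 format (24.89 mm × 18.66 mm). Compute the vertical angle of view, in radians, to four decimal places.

1.3489 rad

Angle of view α = 2·arctan(h/2f) with h = 18.66 mm and f = 11.67 mm.
h/2f = 0.79949; arctan(0.79949) ≈ 0.6744 rad, so α ≈ 1.3489 rad.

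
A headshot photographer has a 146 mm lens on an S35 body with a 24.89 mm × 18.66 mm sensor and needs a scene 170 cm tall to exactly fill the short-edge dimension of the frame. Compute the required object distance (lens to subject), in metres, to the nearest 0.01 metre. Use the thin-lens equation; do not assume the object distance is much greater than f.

W: 170 cm = 1700 mm.
Magnification m = h/W = dᵢ/dₒ; combined with 1/f = 1/dₒ + 1/dᵢ this gives dₒ = f·(1 + W/h).
dₒ = 146 mm × (1 + 1700/18.66) = 146 × 92.1040 ≈ 13447.179 mm = 13.4472 m.

13.45 m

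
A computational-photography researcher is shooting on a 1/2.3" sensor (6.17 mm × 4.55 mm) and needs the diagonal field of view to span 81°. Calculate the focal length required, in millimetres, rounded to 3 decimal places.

Sensor diagonal = √(6.17² + 4.55²) = √58.7714 ≈ 7.6663 mm.
From α = 2·arctan(d/2f) we get f = d / (2·tan(α/2)).
With d = 7.6663 mm and α/2 = 40.5°, tan(α/2) ≈ 0.85408, so f ≈ 7.6663 / 1.70816 ≈ 4.4880 mm.

4.488 mm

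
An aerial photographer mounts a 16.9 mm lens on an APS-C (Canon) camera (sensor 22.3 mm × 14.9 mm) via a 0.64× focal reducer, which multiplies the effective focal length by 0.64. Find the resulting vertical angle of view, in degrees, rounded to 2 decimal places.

69.12°

Effective focal length f = 16.9 × 0.64 = 10.816 mm.
α = 2·arctan(14.9 / (2 × 10.816)) = 2·arctan(0.68879) ≈ 69.1177°.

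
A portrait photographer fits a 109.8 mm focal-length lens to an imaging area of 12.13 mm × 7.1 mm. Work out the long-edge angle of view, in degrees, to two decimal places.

6.32°

Angle of view α = 2·arctan(w/2f) with w = 12.13 mm and f = 109.8 mm.
w/2f = 0.05524; arctan(0.05524) ≈ 3.1616°, so α ≈ 6.3232°.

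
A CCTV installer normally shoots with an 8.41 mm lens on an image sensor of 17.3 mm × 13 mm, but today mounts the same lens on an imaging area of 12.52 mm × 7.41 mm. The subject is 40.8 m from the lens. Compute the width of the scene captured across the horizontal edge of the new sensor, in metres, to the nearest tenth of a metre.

The focal length stays 8.41 mm; the relevant sensor dimension is now w = 12.52 mm. Object distance dₒ = 40.8 m = 40800 mm.
Thin-lens field width W = w·(dₒ − f)/f = 12.52 × (40800 − 8.41)/8.41 ≈ 60726.600 mm = 60.7266 m.

60.7 m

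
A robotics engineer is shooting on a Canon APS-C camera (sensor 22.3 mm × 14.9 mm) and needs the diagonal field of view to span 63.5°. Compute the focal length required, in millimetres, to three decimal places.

21.670 mm

Sensor diagonal = √(22.3² + 14.9²) = √719.3000 ≈ 26.8198 mm.
From α = 2·arctan(d/2f) we get f = d / (2·tan(α/2)).
With d = 26.8198 mm and α/2 = 31.75°, tan(α/2) ≈ 0.61882, so f ≈ 26.8198 / 1.23764 ≈ 21.6701 mm.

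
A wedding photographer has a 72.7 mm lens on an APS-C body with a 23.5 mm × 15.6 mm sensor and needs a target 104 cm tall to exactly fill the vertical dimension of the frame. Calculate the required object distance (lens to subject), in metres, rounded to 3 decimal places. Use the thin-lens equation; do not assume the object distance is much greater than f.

4.919 m

W: 104 cm = 1040 mm.
Magnification m = h/W = dᵢ/dₒ; combined with 1/f = 1/dₒ + 1/dᵢ this gives dₒ = f·(1 + W/h).
dₒ = 72.7 mm × (1 + 1040/15.6) = 72.7 × 67.6667 ≈ 4919.367 mm = 4.91937 m.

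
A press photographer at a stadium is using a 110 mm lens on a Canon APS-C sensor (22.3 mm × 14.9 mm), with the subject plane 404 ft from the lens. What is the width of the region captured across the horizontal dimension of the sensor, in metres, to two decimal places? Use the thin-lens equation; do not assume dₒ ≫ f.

24.94 m

dₒ: 404 ft × 304.8 mm/ft = 123139.20 mm.
Similar triangles through the lens centre give W/dₒ = w/dᵢ; with 1/f = 1/dₒ + 1/dᵢ this gives W = w·(dₒ − f)/f.
W = 22.3 mm × (123139 − 110) / 110 = 22.3 × 1118.4472 ≈ 24941.373 mm = 24.9414 m.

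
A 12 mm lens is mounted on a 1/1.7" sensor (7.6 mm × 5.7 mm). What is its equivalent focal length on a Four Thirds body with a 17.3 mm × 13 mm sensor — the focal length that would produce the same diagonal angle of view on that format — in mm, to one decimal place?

27.3 mm

Sensor diagonal = √(7.6² + 5.7²) = √90.2500 ≈ 9.5000 mm.
Sensor diagonal = √(17.3² + 13²) = √468.2900 ≈ 21.6400 mm.
Equal angle of view means equal diagonal/f ratio, so f₂ = f₁ · (diagonal₂/diagonal₁) = 12 × 21.6400/9.5000.
f₂ = 12 × 2.27790 ≈ 27.335 mm.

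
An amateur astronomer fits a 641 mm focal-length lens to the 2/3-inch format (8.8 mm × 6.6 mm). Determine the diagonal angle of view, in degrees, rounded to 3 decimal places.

0.983°

Sensor diagonal = √(8.8² + 6.6²) = √121.0000 ≈ 11.0000 mm.
Angle of view α = 2·arctan(d/2f) with d = 11.0000 mm and f = 641 mm.
d/2f = 0.00858; arctan(0.00858) ≈ 0.4916°, so α ≈ 0.9832°.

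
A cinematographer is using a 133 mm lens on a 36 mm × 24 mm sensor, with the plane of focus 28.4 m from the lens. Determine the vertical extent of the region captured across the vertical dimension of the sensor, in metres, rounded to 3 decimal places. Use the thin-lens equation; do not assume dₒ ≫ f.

dₒ: 28.4 m = 28400 mm.
Similar triangles through the lens centre give W/dₒ = h/dᵢ; with 1/f = 1/dₒ + 1/dᵢ this gives W = h·(dₒ − f)/f.
W = 24 mm × (28400 − 133) / 133 = 24 × 212.5338 ≈ 5100.812 mm = 5.10081 m.

5.101 m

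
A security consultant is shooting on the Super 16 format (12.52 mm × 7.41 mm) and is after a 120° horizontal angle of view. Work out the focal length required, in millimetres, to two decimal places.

3.61 mm

From α = 2·arctan(w/2f) we get f = w / (2·tan(α/2)).
With w = 12.52 mm and α/2 = 60°, tan(α/2) ≈ 1.73205, so f ≈ 12.52 / 3.46410 ≈ 3.6142 mm.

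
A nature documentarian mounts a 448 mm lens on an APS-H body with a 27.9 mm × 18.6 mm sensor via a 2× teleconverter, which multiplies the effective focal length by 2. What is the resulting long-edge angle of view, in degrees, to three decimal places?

Effective focal length f = 448 × 2 = 896 mm.
α = 2·arctan(27.9 / (2 × 896)) = 2·arctan(0.01557) ≈ 1.7840°.

1.784°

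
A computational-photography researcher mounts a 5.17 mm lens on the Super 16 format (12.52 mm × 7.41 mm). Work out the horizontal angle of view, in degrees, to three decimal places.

100.895°

Angle of view α = 2·arctan(w/2f) with w = 12.52 mm and f = 5.17 mm.
w/2f = 1.21083; arctan(1.21083) ≈ 50.4474°, so α ≈ 100.8949°.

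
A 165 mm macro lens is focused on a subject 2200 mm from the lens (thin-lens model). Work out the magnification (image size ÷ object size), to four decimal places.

0.0811×

Thin lens: 1/f = 1/dₒ + 1/dᵢ → 1/dᵢ = 1/165 − 1/2200 = 0.0056061 mm⁻¹, so dᵢ ≈ 178.3784 mm.
Magnification m = dᵢ/dₒ = 178.3784/2200 ≈ 0.08108.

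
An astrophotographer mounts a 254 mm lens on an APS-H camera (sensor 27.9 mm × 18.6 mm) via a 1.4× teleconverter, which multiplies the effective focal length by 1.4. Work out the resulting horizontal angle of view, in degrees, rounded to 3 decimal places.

Effective focal length f = 254 × 1.4 = 355.6 mm.
α = 2·arctan(27.9 / (2 × 355.6)) = 2·arctan(0.03923) ≈ 4.4931°.

4.493°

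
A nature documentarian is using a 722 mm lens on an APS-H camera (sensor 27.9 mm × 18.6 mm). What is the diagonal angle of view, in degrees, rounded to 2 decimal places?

Sensor diagonal = √(27.9² + 18.6²) = √1124.3700 ≈ 33.5316 mm.
Angle of view α = 2·arctan(d/2f) with d = 33.5316 mm and f = 722 mm.
d/2f = 0.02322; arctan(0.02322) ≈ 1.3302°, so α ≈ 2.6605°.

2.66°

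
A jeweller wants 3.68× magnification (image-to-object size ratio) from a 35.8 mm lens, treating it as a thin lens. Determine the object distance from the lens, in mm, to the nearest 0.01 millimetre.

45.53 mm

With m = dᵢ/dₒ and 1/f = 1/dₒ + 1/dᵢ, substituting dᵢ = m·dₒ gives 1/f = (1 + 1/m)/dₒ, hence dₒ = f·(1 + 1/m).
dₒ = 35.8 × (1 + 1/3.68) = 35.8 × 1.27174 ≈ 45.528 mm.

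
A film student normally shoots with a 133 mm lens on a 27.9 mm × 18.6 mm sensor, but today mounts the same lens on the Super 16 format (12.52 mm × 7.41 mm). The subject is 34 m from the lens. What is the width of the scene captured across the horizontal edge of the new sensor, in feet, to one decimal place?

The focal length stays 133 mm; the relevant sensor dimension is now w = 12.52 mm. Object distance dₒ = 34 m = 34000 mm.
Thin-lens field width W = w·(dₒ − f)/f = 12.52 × (34000 − 133)/133 ≈ 3188.082 mm = 3188.082/304.8 ft = 10.4596 ft.

10.5 ft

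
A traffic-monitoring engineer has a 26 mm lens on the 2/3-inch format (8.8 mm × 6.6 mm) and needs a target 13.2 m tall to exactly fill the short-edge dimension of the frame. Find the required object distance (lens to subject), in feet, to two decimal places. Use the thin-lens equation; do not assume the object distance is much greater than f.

170.69 ft

W: 13.2 m = 13200 mm.
Magnification m = h/W = dᵢ/dₒ; combined with 1/f = 1/dₒ + 1/dᵢ this gives dₒ = f·(1 + W/h).
dₒ = 26 mm × (1 + 13200/6.6) = 26 × 2001.0000 ≈ 52026.000 mm = 52026.000/304.8 ft = 170.689 ft.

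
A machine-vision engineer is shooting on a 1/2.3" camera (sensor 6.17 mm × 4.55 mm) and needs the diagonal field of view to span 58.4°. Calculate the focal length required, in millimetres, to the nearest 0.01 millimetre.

6.86 mm

Sensor diagonal = √(6.17² + 4.55²) = √58.7714 ≈ 7.6663 mm.
From α = 2·arctan(d/2f) we get f = d / (2·tan(α/2)).
With d = 7.6663 mm and α/2 = 29.2°, tan(α/2) ≈ 0.55888, so f ≈ 7.6663 / 1.11776 ≈ 6.8586 mm.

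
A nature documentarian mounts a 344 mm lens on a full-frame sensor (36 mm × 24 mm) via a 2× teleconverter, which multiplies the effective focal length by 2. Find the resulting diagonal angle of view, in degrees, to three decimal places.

Effective focal length f = 344 × 2 = 688 mm.
Sensor diagonal = √(36² + 24²) = √1872.0000 ≈ 43.2666 mm.
α = 2·arctan(43.267 / (2 × 688)) = 2·arctan(0.03144) ≈ 3.6020°.

3.602°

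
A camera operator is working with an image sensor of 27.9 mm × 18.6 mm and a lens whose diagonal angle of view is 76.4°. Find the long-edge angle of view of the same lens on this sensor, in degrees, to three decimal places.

66.430°

Sensor diagonal = √(27.9² + 18.6²) = √1124.3700 ≈ 33.5316 mm.
From the diagonal AOV: f = 33.5316 / (2·tan(38.2°)) = 33.5316 / 1.57384 ≈ 21.3055 mm.
Long-edge AOV = 2·arctan(27.9 / (2 × 21.3055)) = 2·arctan(0.65476) ≈ 66.4303°.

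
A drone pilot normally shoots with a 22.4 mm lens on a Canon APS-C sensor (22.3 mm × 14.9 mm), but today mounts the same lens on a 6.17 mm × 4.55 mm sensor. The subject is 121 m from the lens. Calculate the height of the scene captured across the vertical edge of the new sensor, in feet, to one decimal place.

80.6 ft

The focal length stays 22.4 mm; the relevant sensor dimension is now h = 4.55 mm. Object distance dₒ = 121 m = 121000 mm.
Thin-lens field height W = h·(dₒ − f)/f = 4.55 × (121000 − 22.4)/22.4 ≈ 24573.575 mm = 24573.575/304.8 ft = 80.622 ft.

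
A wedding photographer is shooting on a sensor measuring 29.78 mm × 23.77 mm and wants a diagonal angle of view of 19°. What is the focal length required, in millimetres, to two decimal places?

Sensor diagonal = √(29.78² + 23.77²) = √1451.8613 ≈ 38.1033 mm.
From α = 2·arctan(d/2f) we get f = d / (2·tan(α/2)).
With d = 38.1033 mm and α/2 = 9.5°, tan(α/2) ≈ 0.16734, so f ≈ 38.1033 / 0.33469 ≈ 113.8482 mm.

113.85 mm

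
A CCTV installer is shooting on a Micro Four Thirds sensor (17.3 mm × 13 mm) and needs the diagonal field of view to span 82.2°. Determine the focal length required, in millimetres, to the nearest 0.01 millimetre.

Sensor diagonal = √(17.3² + 13²) = √468.2900 ≈ 21.6400 mm.
From α = 2·arctan(d/2f) we get f = d / (2·tan(α/2)).
With d = 21.6400 mm and α/2 = 41.1°, tan(α/2) ≈ 0.87236, so f ≈ 21.6400 / 1.74471 ≈ 12.4032 mm.

12.40 mm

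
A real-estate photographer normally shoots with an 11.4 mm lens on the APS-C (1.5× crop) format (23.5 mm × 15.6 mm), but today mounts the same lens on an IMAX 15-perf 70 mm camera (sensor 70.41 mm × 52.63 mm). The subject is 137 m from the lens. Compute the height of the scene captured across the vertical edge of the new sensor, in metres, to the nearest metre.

632 m

The focal length stays 11.4 mm; the relevant sensor dimension is now h = 52.63 mm. Object distance dₒ = 137 m = 137000 mm.
Thin-lens field height W = h·(dₒ − f)/f = 52.63 × (137000 − 11.4)/11.4 ≈ 632430.703 mm = 632.431 m.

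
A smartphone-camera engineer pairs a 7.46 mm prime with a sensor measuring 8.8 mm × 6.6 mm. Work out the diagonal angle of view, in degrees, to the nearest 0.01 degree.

72.80°

Sensor diagonal = √(8.8² + 6.6²) = √121.0000 ≈ 11.0000 mm.
Angle of view α = 2·arctan(d/2f) with d = 11.0000 mm and f = 7.46 mm.
d/2f = 0.73727; arctan(0.73727) ≈ 36.4001°, so α ≈ 72.8001°.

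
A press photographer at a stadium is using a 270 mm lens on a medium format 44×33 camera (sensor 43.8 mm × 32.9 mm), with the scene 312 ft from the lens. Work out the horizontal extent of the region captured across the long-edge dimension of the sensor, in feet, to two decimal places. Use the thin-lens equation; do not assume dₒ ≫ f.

50.47 ft

dₒ: 312 ft × 304.8 mm/ft = 95097.60 mm.
Similar triangles through the lens centre give W/dₒ = w/dᵢ; with 1/f = 1/dₒ + 1/dᵢ this gives W = w·(dₒ − f)/f.
W = 43.8 mm × (95097.6 − 270) / 270 = 43.8 × 351.2133 ≈ 15383.144 mm = 15383.144/304.8 ft = 50.4696 ft.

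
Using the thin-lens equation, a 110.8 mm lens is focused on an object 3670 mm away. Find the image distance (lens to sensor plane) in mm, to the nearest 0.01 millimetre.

1/dᵢ = 1/f − 1/dₒ = 1/110.8 − 1/3670 = 0.0087528 mm⁻¹.
dᵢ = 1/0.0087528 ≈ 114.2493 mm.

114.25 mm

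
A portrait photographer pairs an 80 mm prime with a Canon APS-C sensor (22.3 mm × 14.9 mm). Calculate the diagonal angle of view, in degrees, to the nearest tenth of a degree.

19.0°

Sensor diagonal = √(22.3² + 14.9²) = √719.3000 ≈ 26.8198 mm.
Angle of view α = 2·arctan(d/2f) with d = 26.8198 mm and f = 80 mm.
d/2f = 0.16762; arctan(0.16762) ≈ 9.5157°, so α ≈ 19.0313°.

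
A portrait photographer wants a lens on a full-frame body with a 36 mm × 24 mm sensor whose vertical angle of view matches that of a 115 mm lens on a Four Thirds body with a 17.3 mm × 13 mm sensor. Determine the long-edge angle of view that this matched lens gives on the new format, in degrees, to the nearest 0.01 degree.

9.69°

Equal vertical AOV ⇒ f₂ = f₁ · 24/13 = 115 × 1.84615 ≈ 212.3077 mm.
Long-edge AOV on the new format = 2·arctan(36 / (2 × 212.3077)) = 2·arctan(0.08478) ≈ 9.6922°.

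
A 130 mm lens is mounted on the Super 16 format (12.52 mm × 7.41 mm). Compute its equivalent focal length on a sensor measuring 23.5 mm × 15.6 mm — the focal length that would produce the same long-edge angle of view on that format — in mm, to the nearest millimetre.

244 mm

Equal angle of view means equal width/f ratio, so f₂ = f₁ · (width₂/width₁) = 130 × 23.5/12.52.
f₂ = 130 × 1.87700 ≈ 244.010 mm.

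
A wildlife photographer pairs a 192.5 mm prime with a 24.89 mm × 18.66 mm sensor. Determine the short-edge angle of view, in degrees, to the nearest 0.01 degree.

5.55°

Angle of view α = 2·arctan(h/2f) with h = 18.66 mm and f = 192.5 mm.
h/2f = 0.04847; arctan(0.04847) ≈ 2.7748°, so α ≈ 5.5496°.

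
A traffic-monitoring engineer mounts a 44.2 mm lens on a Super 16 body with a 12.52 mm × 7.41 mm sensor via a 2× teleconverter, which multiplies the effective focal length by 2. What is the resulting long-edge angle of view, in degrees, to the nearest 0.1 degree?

Effective focal length f = 44.2 × 2 = 88.4 mm.
α = 2·arctan(12.52 / (2 × 88.4)) = 2·arctan(0.07081) ≈ 8.1012°.

8.1°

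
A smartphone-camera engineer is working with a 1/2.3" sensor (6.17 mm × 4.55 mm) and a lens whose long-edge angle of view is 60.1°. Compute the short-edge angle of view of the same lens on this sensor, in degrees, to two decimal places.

From the long-edge AOV: f = 6.17 / (2·tan(30.05°)) = 6.17 / 1.15703 ≈ 5.3326 mm.
Short-edge AOV = 2·arctan(4.55 / (2 × 5.3326)) = 2·arctan(0.42662) ≈ 46.2081°.

46.21°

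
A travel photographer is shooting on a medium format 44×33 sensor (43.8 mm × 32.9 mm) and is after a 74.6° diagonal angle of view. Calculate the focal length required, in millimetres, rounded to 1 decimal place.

Sensor diagonal = √(43.8² + 32.9²) = √3000.8500 ≈ 54.7800 mm.
From α = 2·arctan(d/2f) we get f = d / (2·tan(α/2)).
With d = 54.7800 mm and α/2 = 37.3°, tan(α/2) ≈ 0.76180, so f ≈ 54.7800 / 1.52359 ≈ 35.9545 mm.

36.0 mm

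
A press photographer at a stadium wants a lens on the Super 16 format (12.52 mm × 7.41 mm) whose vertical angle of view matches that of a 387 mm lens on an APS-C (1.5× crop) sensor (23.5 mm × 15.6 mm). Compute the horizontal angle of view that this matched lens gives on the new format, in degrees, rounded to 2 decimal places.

Equal vertical AOV ⇒ f₂ = f₁ · 7.41/15.6 = 387 × 0.47500 ≈ 183.8250 mm.
Horizontal AOV on the new format = 2·arctan(12.52 / (2 × 183.8250)) = 2·arctan(0.03405) ≈ 3.9008°.

3.90°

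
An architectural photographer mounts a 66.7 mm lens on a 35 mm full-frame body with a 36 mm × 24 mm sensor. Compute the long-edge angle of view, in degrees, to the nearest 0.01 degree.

Angle of view α = 2·arctan(w/2f) with w = 36 mm and f = 66.7 mm.
w/2f = 0.26987; arctan(0.26987) ≈ 15.1024°, so α ≈ 30.2047°.

30.20°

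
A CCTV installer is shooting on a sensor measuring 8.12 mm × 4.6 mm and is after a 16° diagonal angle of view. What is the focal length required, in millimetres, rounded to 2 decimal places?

33.20 mm

Sensor diagonal = √(8.12² + 4.6²) = √87.0944 ≈ 9.3324 mm.
From α = 2·arctan(d/2f) we get f = d / (2·tan(α/2)).
With d = 9.3324 mm and α/2 = 8°, tan(α/2) ≈ 0.14054, so f ≈ 9.3324 / 0.28108 ≈ 33.2019 mm.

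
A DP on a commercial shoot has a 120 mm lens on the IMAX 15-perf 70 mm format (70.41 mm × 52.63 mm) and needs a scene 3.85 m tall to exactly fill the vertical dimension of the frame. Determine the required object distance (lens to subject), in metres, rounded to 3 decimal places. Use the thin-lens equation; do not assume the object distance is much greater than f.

W: 3.85 m = 3850 mm.
Magnification m = h/W = dᵢ/dₒ; combined with 1/f = 1/dₒ + 1/dᵢ this gives dₒ = f·(1 + W/h).
dₒ = 120 mm × (1 + 3850/52.63) = 120 × 74.1522 ≈ 8898.263 mm = 8.89826 m.

8.898 m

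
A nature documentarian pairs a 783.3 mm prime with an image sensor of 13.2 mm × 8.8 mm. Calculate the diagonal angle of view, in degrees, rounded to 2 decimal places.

Sensor diagonal = √(13.2² + 8.8²) = √251.6800 ≈ 15.8644 mm.
Angle of view α = 2·arctan(d/2f) with d = 15.8644 mm and f = 783.3 mm.
d/2f = 0.01013; arctan(0.01013) ≈ 0.5802°, so α ≈ 1.1604°.

1.16°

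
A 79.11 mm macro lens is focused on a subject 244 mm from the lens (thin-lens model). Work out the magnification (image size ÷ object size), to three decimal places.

0.480×

Thin lens: 1/f = 1/dₒ + 1/dᵢ → 1/dᵢ = 1/79.11 − 1/244 = 0.0085423 mm⁻¹, so dᵢ ≈ 117.0650 mm.
Magnification m = dᵢ/dₒ = 117.0650/244 ≈ 0.47977.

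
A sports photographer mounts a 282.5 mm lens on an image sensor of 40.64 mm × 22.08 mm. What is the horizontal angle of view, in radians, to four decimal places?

Angle of view α = 2·arctan(w/2f) with w = 40.64 mm and f = 282.5 mm.
w/2f = 0.07193; arctan(0.07193) ≈ 0.0718 rad, so α ≈ 0.1436 rad.

0.1436 rad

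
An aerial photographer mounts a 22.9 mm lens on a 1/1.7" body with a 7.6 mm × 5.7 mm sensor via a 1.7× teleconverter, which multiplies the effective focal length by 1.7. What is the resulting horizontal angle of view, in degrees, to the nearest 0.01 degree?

11.15°

Effective focal length f = 22.9 × 1.7 = 38.93 mm.
α = 2·arctan(7.6 / (2 × 38.93)) = 2·arctan(0.09761) ≈ 11.1501°.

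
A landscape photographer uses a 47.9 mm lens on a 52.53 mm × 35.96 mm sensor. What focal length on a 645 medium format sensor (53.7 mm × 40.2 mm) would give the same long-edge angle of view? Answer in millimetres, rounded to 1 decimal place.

Equal angle of view means equal width/f ratio, so f₂ = f₁ · (width₂/width₁) = 47.9 × 53.7/52.53.
f₂ = 47.9 × 1.02227 ≈ 48.967 mm.

49.0 mm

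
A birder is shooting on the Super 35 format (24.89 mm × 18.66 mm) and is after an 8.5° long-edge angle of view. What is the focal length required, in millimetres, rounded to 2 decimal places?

From α = 2·arctan(w/2f) we get f = w / (2·tan(α/2)).
With w = 24.89 mm and α/2 = 4.25°, tan(α/2) ≈ 0.07431, so f ≈ 24.89 / 0.14863 ≈ 167.4677 mm.

167.47 mm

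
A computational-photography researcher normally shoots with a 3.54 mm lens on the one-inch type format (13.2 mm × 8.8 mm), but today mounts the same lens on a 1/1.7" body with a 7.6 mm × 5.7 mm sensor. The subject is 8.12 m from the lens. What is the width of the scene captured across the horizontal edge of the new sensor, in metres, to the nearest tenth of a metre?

The focal length stays 3.54 mm; the relevant sensor dimension is now w = 7.6 mm. Object distance dₒ = 8.12 m = 8120 mm.
Thin-lens field width W = w·(dₒ − f)/f = 7.6 × (8120 − 3.54)/3.54 ≈ 17425.168 mm = 17.4252 m.

17.4 m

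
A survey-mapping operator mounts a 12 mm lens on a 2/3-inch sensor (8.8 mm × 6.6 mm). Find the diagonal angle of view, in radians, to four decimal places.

Sensor diagonal = √(8.8² + 6.6²) = √121.0000 ≈ 11.0000 mm.
Angle of view α = 2·arctan(d/2f) with d = 11.0000 mm and f = 12 mm.
d/2f = 0.45833; arctan(0.45833) ≈ 0.4298 rad, so α ≈ 0.8595 rad.

0.8595 rad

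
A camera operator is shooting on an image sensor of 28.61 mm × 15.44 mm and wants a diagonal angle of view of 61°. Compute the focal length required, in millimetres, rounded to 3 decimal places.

Sensor diagonal = √(28.61² + 15.44²) = √1056.9257 ≈ 32.5104 mm.
From α = 2·arctan(d/2f) we get f = d / (2·tan(α/2)).
With d = 32.5104 mm and α/2 = 30.5°, tan(α/2) ≈ 0.58905, so f ≈ 32.5104 / 1.17809 ≈ 27.5958 mm.

27.596 mm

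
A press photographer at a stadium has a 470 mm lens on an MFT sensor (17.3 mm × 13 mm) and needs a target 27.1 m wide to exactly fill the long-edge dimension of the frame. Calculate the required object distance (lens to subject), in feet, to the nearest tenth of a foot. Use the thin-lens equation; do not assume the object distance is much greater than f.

2417.0 ft

W: 27.1 m = 27100 mm.
Magnification m = w/W = dᵢ/dₒ; combined with 1/f = 1/dₒ + 1/dᵢ this gives dₒ = f·(1 + W/w).
dₒ = 470 mm × (1 + 27100/17.3) = 470 × 1567.4740 ≈ 736712.775 mm = 736712.775/304.8 ft = 2417.04 ft.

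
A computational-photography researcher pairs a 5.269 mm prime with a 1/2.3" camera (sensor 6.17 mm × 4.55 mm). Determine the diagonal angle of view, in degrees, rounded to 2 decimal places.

72.07°

Sensor diagonal = √(6.17² + 4.55²) = √58.7714 ≈ 7.6663 mm.
Angle of view α = 2·arctan(d/2f) with d = 7.6663 mm and f = 5.269 mm.
d/2f = 0.72749; arctan(0.72749) ≈ 36.0354°, so α ≈ 72.0708°.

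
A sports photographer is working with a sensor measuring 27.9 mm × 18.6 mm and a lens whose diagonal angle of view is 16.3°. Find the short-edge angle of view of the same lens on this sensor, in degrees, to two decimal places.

9.08°

Sensor diagonal = √(27.9² + 18.6²) = √1124.3700 ≈ 33.5316 mm.
From the diagonal AOV: f = 33.5316 / (2·tan(8.15°)) = 33.5316 / 0.28642 ≈ 117.0703 mm.
Short-edge AOV = 2·arctan(18.6 / (2 × 117.0703)) = 2·arctan(0.07944) ≈ 9.0840°.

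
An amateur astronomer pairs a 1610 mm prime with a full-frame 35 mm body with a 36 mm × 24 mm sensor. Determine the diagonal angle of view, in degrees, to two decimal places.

1.54°

Sensor diagonal = √(36² + 24²) = √1872.0000 ≈ 43.2666 mm.
Angle of view α = 2·arctan(d/2f) with d = 43.2666 mm and f = 1610 mm.
d/2f = 0.01344; arctan(0.01344) ≈ 0.7698°, so α ≈ 1.5397°.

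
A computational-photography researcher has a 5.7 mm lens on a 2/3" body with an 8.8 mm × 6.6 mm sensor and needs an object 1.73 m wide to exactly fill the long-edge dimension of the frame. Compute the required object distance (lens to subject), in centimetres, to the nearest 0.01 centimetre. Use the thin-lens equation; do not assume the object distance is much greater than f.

W: 1.73 m = 1730 mm.
Magnification m = w/W = dᵢ/dₒ; combined with 1/f = 1/dₒ + 1/dᵢ this gives dₒ = f·(1 + W/w).
dₒ = 5.7 mm × (1 + 1730/8.8) = 5.7 × 197.5909 ≈ 1126.268 mm = 112.627 cm.

112.63 cm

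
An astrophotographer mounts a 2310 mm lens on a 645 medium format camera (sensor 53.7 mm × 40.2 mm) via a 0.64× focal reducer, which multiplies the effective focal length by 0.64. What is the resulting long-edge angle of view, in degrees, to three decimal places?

Effective focal length f = 2310 × 0.64 = 1478.4 mm.
α = 2·arctan(53.7 / (2 × 1478.4)) = 2·arctan(0.01816) ≈ 2.0809°.

2.081°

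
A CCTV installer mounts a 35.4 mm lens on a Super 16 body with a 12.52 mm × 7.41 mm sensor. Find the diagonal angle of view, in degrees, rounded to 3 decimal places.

23.224°

Sensor diagonal = √(12.52² + 7.41²) = √211.6585 ≈ 14.5485 mm.
Angle of view α = 2·arctan(d/2f) with d = 14.5485 mm and f = 35.4 mm.
d/2f = 0.20549; arctan(0.20549) ≈ 11.6119°, so α ≈ 23.2238°.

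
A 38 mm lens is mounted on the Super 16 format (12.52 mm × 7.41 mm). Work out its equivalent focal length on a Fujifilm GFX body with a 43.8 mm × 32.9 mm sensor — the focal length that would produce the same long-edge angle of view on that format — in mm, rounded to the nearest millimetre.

133 mm

Equal angle of view means equal width/f ratio, so f₂ = f₁ · (width₂/width₁) = 38 × 43.8/12.52.
f₂ = 38 × 3.49840 ≈ 132.939 mm.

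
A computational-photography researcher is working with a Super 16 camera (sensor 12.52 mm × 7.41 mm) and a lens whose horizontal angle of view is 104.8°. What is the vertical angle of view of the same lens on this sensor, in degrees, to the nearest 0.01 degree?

75.09°

From the horizontal AOV: f = 12.52 / (2·tan(52.4°)) = 12.52 / 2.59705 ≈ 4.8208 mm.
Vertical AOV = 2·arctan(7.41 / (2 × 4.8208)) = 2·arctan(0.76854) ≈ 75.0872°.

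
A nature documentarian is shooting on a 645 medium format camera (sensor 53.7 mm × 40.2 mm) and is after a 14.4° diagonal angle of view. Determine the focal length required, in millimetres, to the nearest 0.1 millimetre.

Sensor diagonal = √(53.7² + 40.2²) = √4499.7300 ≈ 67.0800 mm.
From α = 2·arctan(d/2f) we get f = d / (2·tan(α/2)).
With d = 67.0800 mm and α/2 = 7.2°, tan(α/2) ≈ 0.12633, so f ≈ 67.0800 / 0.25266 ≈ 265.4965 mm.

265.5 mm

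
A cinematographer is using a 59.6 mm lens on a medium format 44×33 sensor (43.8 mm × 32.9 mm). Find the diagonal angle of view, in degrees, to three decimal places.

49.364°

Sensor diagonal = √(43.8² + 32.9²) = √3000.8500 ≈ 54.7800 mm.
Angle of view α = 2·arctan(d/2f) with d = 54.7800 mm and f = 59.6 mm.
d/2f = 0.45956; arctan(0.45956) ≈ 24.6818°, so α ≈ 49.3636°.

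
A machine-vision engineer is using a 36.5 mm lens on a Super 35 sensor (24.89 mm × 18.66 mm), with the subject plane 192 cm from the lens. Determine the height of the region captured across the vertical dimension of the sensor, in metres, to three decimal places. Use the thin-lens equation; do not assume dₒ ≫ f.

dₒ: 192 cm = 1920 mm.
Similar triangles through the lens centre give W/dₒ = h/dᵢ; with 1/f = 1/dₒ + 1/dᵢ this gives W = h·(dₒ − f)/f.
W = 18.66 mm × (1920 − 36.5) / 36.5 = 18.66 × 51.6027 ≈ 962.907 mm = 0.962907 m.

0.963 m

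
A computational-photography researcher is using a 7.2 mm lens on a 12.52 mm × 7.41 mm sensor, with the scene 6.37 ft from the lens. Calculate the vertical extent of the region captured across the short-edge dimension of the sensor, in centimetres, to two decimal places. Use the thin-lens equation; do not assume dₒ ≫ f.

dₒ: 6.37 ft × 304.8 mm/ft = 1941.58 mm.
Similar triangles through the lens centre give W/dₒ = h/dᵢ; with 1/f = 1/dₒ + 1/dᵢ this gives W = h·(dₒ − f)/f.
W = 7.41 mm × (1941.58 − 7.2) / 7.2 = 7.41 × 268.6633 ≈ 1990.795 mm = 199.08 cm.

199.08 cm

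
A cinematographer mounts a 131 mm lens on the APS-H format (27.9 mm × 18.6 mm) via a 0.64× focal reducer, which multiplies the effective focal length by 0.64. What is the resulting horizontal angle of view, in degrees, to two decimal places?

18.89°

Effective focal length f = 131 × 0.64 = 83.84 mm.
α = 2·arctan(27.9 / (2 × 83.84)) = 2·arctan(0.16639) ≈ 18.8936°.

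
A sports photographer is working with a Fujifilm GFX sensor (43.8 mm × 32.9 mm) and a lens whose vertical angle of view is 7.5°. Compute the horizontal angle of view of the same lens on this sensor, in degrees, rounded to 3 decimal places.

From the vertical AOV: f = 32.9 / (2·tan(3.75°)) = 32.9 / 0.13109 ≈ 250.9785 mm.
Horizontal AOV = 2·arctan(43.8 / (2 × 250.9785)) = 2·arctan(0.08726) ≈ 9.9738°.

9.974°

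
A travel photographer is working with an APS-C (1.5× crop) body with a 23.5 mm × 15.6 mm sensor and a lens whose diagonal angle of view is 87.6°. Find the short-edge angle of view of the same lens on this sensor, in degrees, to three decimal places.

Sensor diagonal = √(23.5² + 15.6²) = √795.6100 ≈ 28.2066 mm.
From the diagonal AOV: f = 28.2066 / (2·tan(43.8°)) = 28.2066 / 1.91793 ≈ 14.7068 mm.
Short-edge AOV = 2·arctan(15.6 / (2 × 14.7068)) = 2·arctan(0.53037) ≈ 55.8801°.

55.880°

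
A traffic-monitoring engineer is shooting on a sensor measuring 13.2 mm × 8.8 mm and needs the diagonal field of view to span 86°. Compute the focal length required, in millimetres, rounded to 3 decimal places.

Sensor diagonal = √(13.2² + 8.8²) = √251.6800 ≈ 15.8644 mm.
From α = 2·arctan(d/2f) we get f = d / (2·tan(α/2)).
With d = 15.8644 mm and α/2 = 43°, tan(α/2) ≈ 0.93252, so f ≈ 15.8644 / 1.86503 ≈ 8.5063 mm.

8.506 mm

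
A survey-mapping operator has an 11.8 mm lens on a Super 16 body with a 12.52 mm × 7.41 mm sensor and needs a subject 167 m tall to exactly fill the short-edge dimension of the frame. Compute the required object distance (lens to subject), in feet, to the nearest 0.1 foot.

W: 167 m = 167000 mm.
Magnification m = h/W = dᵢ/dₒ; combined with 1/f = 1/dₒ + 1/dᵢ this gives dₒ = f·(1 + W/h).
dₒ = 11.8 mm × (1 + 167000/7.41) = 11.8 × 22538.1120 ≈ 265949.722 mm = 265949.722/304.8 ft = 872.538 ft.

872.5 ft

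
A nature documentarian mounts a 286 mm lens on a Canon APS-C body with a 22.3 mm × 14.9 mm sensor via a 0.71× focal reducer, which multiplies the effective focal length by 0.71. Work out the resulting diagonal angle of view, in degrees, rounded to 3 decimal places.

Effective focal length f = 286 × 0.71 = 203.06 mm.
Sensor diagonal = √(22.3² + 14.9²) = √719.3000 ≈ 26.8198 mm.
α = 2·arctan(26.820 / (2 × 203.06)) = 2·arctan(0.06604) ≈ 7.5565°.

7.557°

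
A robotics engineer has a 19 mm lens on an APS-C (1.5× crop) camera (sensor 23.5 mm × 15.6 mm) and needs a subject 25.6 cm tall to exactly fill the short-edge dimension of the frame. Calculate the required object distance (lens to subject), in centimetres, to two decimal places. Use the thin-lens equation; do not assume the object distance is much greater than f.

W: 25.6 cm = 256 mm.
Magnification m = h/W = dᵢ/dₒ; combined with 1/f = 1/dₒ + 1/dᵢ this gives dₒ = f·(1 + W/h).
dₒ = 19 mm × (1 + 256/15.6) = 19 × 17.4103 ≈ 330.795 mm = 33.0795 cm.

33.08 cm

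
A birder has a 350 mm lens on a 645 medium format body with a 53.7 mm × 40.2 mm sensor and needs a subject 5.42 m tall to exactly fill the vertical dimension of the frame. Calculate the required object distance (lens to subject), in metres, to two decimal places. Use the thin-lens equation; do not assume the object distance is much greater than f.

W: 5.42 m = 5420 mm.
Magnification m = h/W = dᵢ/dₒ; combined with 1/f = 1/dₒ + 1/dᵢ this gives dₒ = f·(1 + W/h).
dₒ = 350 mm × (1 + 5420/40.2) = 350 × 135.8259 ≈ 47539.055 mm = 47.5391 m.

47.54 m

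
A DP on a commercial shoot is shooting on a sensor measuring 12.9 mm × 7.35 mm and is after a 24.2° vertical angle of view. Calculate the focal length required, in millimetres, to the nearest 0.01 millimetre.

From α = 2·arctan(h/2f) we get f = h / (2·tan(α/2)).
With h = 7.35 mm and α/2 = 12.1°, tan(α/2) ≈ 0.21438, so f ≈ 7.35 / 0.42876 ≈ 17.1423 mm.

17.14 mm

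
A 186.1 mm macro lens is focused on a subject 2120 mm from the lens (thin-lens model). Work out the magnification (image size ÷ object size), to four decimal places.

0.0962×

Thin lens: 1/f = 1/dₒ + 1/dᵢ → 1/dᵢ = 1/186.1 − 1/2120 = 0.0049018 mm⁻¹, so dᵢ ≈ 204.0085 mm.
Magnification m = dᵢ/dₒ = 204.0085/2120 ≈ 0.09623.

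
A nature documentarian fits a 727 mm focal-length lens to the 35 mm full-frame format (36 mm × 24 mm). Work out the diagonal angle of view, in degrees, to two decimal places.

3.41°

Sensor diagonal = √(36² + 24²) = √1872.0000 ≈ 43.2666 mm.
Angle of view α = 2·arctan(d/2f) with d = 43.2666 mm and f = 727 mm.
d/2f = 0.02976; arctan(0.02976) ≈ 1.7044°, so α ≈ 3.4089°.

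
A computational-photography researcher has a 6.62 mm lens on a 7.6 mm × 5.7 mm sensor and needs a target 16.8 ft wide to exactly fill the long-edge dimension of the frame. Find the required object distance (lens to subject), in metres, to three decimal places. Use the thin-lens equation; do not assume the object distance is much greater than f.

W: 16.8 ft × 304.8 mm/ft = 5120.64 mm.
Magnification m = w/W = dᵢ/dₒ; combined with 1/f = 1/dₒ + 1/dᵢ this gives dₒ = f·(1 + W/w).
dₒ = 6.62 mm × (1 + 5120.64/7.6) = 6.62 × 674.7684 ≈ 4466.967 mm = 4.46697 m.

4.467 m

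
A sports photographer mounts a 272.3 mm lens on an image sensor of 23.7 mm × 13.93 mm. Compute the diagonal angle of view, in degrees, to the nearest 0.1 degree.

Sensor diagonal = √(23.7² + 13.93²) = √755.7349 ≈ 27.4906 mm.
Angle of view α = 2·arctan(d/2f) with d = 27.4906 mm and f = 272.3 mm.
d/2f = 0.05048; arctan(0.05048) ≈ 2.8898°, so α ≈ 5.7795°.

5.8°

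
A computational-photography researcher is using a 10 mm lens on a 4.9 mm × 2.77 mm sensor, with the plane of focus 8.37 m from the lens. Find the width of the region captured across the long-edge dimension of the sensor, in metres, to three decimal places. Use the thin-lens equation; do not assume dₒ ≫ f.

dₒ: 8.37 m = 8370 mm.
Similar triangles through the lens centre give W/dₒ = w/dᵢ; with 1/f = 1/dₒ + 1/dᵢ this gives W = w·(dₒ − f)/f.
W = 4.9 mm × (8370 − 10) / 10 = 4.9 × 836.0000 ≈ 4096.400 mm = 4.0964 m.

4.096 m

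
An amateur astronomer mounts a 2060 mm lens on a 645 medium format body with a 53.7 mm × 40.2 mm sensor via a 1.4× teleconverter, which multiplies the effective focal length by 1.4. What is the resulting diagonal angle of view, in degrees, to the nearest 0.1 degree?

Effective focal length f = 2060 × 1.4 = 2884 mm.
Sensor diagonal = √(53.7² + 40.2²) = √4499.7300 ≈ 67.0800 mm.
α = 2·arctan(67.080 / (2 × 2884)) = 2·arctan(0.01163) ≈ 1.3326°.

1.3°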